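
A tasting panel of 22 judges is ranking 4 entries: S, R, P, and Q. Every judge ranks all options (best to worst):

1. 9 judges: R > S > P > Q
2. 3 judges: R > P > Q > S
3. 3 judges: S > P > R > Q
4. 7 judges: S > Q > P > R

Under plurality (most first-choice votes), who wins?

First-place votes: S 10, R 12, P 0, Q 0.
R has the most first-place votes.

R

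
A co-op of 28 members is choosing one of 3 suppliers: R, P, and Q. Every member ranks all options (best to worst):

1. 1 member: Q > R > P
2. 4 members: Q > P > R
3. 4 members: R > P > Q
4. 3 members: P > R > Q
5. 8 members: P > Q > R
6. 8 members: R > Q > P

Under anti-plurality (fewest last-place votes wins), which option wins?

Q

Last-place votes: R 12, P 9, Q 7.
Q is ranked last by the fewest voters, so Q wins.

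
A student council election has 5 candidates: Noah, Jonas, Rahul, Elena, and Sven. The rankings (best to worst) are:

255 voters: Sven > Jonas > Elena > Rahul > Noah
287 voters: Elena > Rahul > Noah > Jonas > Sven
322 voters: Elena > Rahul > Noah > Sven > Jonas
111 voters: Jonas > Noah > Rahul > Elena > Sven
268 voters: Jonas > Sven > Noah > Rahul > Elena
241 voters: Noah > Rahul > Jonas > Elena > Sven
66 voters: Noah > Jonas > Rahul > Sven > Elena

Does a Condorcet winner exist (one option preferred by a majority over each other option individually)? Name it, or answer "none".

none

Checking pairwise contests:
Rahul beats Noah 864–686.
Noah beats Jonas 916–634.
Elena beats Rahul 864–686.
Jonas beats Elena 941–609.
Noah beats Sven 1027–523.
Every option loses at least one head-to-head, so there is no Condorcet winner.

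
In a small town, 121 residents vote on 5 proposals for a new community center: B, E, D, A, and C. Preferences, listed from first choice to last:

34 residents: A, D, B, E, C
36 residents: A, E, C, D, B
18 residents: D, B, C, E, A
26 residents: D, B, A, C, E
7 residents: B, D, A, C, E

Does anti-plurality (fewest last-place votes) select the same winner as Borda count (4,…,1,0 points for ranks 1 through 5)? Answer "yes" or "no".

no

Anti-plurality — last-place votes: B 36, E 33, D 0, A 18, C 34. Winner: D.
Borda — scores: B 228, E 160, D 335, A 346, C 141. Winner: A.
The two methods disagree.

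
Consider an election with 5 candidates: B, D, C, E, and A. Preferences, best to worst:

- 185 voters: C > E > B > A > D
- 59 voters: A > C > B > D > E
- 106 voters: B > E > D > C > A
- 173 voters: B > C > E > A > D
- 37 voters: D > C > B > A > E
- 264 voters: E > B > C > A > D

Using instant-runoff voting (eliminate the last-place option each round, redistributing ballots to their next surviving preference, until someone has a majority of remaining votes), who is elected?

B

Round 1: B 279, D 37, C 185, E 264, A 59. Eliminate D.
Round 2: B 279, C 222, E 264, A 59. Eliminate A.
Round 3: B 279, C 281, E 264. Eliminate E.
Round 4: B 543, C 281. B has a majority.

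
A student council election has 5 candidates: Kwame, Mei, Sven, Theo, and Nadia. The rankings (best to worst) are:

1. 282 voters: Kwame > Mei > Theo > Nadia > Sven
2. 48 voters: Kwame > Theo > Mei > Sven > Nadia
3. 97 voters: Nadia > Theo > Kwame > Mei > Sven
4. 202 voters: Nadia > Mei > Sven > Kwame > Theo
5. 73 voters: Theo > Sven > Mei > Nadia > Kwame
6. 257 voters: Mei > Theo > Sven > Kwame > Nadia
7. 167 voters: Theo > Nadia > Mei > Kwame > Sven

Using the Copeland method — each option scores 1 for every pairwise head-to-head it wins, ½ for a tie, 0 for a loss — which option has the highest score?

Kwame: beats Sven and Nadia; loses to Mei and Theo → score 2.
Mei: beats Kwame, Sven, Theo, and Nadia → score 4.
Sven: loses to Kwame, Mei, Theo, and Nadia → score 0.
Theo: beats Kwame, Sven, and Nadia; loses to Mei → score 3.
Nadia: beats Sven; loses to Kwame, Mei, and Theo → score 1.
Mei has the best pairwise record.

Mei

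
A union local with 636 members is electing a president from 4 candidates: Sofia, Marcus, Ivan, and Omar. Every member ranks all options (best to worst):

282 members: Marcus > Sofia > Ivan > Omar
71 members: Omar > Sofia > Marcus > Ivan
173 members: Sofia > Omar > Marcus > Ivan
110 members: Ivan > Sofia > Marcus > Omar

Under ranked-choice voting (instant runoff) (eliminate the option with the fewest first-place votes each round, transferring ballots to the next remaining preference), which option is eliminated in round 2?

Ivan

Round 1: Sofia 173, Marcus 282, Ivan 110, Omar 71. Eliminate Omar.
Round 2: Sofia 244, Marcus 282, Ivan 110. Eliminate Ivan.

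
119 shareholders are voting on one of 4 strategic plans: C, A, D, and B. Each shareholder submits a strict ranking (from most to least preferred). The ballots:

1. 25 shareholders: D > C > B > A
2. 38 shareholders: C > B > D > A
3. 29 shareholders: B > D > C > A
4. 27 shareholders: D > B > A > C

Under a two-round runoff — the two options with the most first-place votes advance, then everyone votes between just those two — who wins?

Round 1 first-place votes: C 38, A 0, D 52, B 29.
D and C advance.
Runoff: D is preferred to C by 81 voters; C by 38.
D wins the runoff.

D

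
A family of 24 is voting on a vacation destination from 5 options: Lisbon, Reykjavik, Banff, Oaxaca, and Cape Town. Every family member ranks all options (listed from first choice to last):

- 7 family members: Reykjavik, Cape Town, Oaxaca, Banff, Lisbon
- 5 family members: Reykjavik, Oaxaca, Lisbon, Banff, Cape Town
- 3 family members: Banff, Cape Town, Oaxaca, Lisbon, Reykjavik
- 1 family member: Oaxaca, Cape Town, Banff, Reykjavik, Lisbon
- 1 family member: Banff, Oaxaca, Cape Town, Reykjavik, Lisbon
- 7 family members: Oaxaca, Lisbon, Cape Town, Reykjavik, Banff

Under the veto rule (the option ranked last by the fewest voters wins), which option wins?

Last-place votes: Lisbon 9, Reykjavik 3, Banff 7, Oaxaca 0, Cape Town 5.
Oaxaca is ranked last by the fewest voters, so Oaxaca wins.

Oaxaca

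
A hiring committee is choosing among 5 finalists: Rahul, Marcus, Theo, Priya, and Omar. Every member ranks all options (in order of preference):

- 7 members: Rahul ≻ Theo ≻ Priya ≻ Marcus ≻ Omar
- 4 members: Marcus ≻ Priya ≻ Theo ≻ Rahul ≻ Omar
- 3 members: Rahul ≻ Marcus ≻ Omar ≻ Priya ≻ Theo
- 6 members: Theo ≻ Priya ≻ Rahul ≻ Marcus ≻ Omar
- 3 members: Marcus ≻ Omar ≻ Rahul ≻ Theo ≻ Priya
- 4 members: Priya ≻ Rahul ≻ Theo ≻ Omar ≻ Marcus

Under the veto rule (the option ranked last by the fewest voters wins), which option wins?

Last-place votes: Rahul 0, Marcus 4, Theo 3, Priya 3, Omar 17.
Rahul is ranked last by the fewest voters, so Rahul wins.

Rahul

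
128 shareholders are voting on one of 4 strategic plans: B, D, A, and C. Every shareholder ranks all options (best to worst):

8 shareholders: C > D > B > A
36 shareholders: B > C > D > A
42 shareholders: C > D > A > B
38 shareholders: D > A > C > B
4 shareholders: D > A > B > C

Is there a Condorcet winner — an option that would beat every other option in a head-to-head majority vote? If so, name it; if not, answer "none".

C

C vs B: 88–40 for C.
C vs D: 86–42 for C.
C vs A: 86–42 for C.
C beats every other option head-to-head.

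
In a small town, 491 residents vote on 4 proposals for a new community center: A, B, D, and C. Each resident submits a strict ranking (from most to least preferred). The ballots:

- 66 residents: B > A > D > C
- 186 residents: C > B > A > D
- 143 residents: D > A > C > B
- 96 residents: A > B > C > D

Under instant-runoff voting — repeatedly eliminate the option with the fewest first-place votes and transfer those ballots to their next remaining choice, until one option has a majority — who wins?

A

Round 1: A 96, B 66, D 143, C 186. Eliminate B.
Round 2: A 162, D 143, C 186. Eliminate D.
Round 3: A 305, C 186. A has a majority.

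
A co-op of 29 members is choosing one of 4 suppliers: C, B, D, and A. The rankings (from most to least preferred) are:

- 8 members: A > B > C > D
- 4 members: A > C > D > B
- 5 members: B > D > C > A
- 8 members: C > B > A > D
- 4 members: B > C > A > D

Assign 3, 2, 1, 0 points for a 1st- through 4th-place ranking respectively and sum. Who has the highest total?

C: 8·1 + 4·2 + 5·1 + 8·3 + 4·2 = 53
B: 8·2 + 4·0 + 5·3 + 8·2 + 4·3 = 59
D: 8·0 + 4·1 + 5·2 + 8·0 + 4·0 = 14
A: 8·3 + 4·3 + 5·0 + 8·1 + 4·1 = 48
B has the highest Borda score (59).

B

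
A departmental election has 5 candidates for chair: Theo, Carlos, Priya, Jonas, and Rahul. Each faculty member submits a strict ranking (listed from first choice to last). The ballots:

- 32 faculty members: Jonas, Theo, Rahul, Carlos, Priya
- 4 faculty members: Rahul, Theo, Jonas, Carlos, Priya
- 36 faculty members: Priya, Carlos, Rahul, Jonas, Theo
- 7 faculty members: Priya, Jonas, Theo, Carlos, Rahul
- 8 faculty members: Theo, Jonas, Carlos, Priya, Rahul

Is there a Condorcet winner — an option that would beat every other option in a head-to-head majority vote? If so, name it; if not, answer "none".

Jonas

Jonas vs Theo: 75–12 for Jonas.
Jonas vs Carlos: 51–36 for Jonas.
Jonas vs Priya: 44–43 for Jonas.
Jonas vs Rahul: 47–40 for Jonas.
Jonas beats every other option head-to-head.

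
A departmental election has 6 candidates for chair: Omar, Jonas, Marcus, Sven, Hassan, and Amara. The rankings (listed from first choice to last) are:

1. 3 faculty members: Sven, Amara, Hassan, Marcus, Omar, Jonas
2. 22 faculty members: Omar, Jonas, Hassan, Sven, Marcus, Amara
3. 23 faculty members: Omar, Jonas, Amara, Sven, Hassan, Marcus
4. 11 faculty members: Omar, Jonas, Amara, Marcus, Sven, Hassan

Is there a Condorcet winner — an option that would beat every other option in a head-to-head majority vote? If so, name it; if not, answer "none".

Omar

Omar vs Jonas: 59–0 for Omar.
Omar vs Marcus: 56–3 for Omar.
Omar vs Sven: 56–3 for Omar.
Omar vs Hassan: 56–3 for Omar.
Omar vs Amara: 56–3 for Omar.
Omar beats every other option head-to-head.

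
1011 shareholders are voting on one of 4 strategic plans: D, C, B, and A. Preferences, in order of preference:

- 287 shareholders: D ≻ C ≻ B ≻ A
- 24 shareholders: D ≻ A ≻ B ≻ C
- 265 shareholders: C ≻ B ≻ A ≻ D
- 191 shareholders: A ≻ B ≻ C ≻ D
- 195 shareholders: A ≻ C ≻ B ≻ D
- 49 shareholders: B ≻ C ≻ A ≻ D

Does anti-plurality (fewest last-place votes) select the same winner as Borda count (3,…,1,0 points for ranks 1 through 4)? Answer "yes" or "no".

no

Anti-plurality — last-place votes: D 700, C 24, B 0, A 287. Winner: B.
Borda — scores: D 933, C 2048, B 1565, A 1520. Winner: C.
The two methods disagree.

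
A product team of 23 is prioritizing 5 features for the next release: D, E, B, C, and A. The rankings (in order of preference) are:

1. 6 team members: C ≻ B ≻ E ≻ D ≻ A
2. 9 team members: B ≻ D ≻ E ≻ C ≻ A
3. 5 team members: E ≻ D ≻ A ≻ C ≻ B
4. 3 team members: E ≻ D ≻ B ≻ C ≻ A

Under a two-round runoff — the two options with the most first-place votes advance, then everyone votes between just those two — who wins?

Round 1 first-place votes: D 0, E 8, B 9, C 6, A 0.
B and E advance.
Runoff: B is preferred to E by 15 voters; E by 8.
B wins the runoff.

B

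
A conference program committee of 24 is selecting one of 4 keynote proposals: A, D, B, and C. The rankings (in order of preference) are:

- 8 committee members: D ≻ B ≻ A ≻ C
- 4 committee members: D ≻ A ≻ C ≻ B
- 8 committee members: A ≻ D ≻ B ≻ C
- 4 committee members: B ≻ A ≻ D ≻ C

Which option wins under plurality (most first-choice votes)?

First-place votes: A 8, D 12, B 4, C 0.
D has the most first-place votes.

D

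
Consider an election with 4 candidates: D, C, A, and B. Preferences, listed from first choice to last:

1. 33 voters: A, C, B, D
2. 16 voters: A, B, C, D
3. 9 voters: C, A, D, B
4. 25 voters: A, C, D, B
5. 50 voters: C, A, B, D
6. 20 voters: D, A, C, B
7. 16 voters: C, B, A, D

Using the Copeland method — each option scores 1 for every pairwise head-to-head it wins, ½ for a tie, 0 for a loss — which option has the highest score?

A

D: loses to C, A, and B → score 0.
C: beats D and B; loses to A → score 2.
A: beats D, C, and B → score 3.
B: beats D; loses to C and A → score 1.
A has the best pairwise record.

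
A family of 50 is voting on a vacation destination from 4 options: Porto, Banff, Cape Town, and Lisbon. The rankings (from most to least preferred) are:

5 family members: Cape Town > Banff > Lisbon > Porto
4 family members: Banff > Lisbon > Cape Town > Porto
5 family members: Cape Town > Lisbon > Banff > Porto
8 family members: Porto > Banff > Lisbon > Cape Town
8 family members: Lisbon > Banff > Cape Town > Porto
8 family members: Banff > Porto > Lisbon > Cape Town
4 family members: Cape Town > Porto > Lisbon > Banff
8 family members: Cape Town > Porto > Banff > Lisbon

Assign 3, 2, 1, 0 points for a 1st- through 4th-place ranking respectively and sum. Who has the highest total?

Banff

Porto: 5·0 + 4·0 + 5·0 + 8·3 + 8·0 + 8·2 + 4·2 + 8·2 = 64
Banff: 5·2 + 4·3 + 5·1 + 8·2 + 8·2 + 8·3 + 4·0 + 8·1 = 91
Cape Town: 5·3 + 4·1 + 5·3 + 8·0 + 8·1 + 8·0 + 4·3 + 8·3 = 78
Lisbon: 5·1 + 4·2 + 5·2 + 8·1 + 8·3 + 8·1 + 4·1 + 8·0 = 67
Banff has the highest Borda score (91).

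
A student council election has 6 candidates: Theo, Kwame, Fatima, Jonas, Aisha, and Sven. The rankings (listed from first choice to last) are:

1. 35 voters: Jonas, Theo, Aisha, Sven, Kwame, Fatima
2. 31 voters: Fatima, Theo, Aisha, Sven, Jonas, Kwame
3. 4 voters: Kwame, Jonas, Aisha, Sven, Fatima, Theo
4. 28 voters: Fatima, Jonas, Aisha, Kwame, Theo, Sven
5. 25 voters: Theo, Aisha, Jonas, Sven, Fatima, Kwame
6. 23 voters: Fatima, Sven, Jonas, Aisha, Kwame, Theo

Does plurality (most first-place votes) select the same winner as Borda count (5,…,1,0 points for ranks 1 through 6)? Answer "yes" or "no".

no

Plurality — first-place votes: Theo 25, Kwame 4, Fatima 82, Jonas 35, Aisha 0, Sven 0. Winner: Fatima.
Borda — scores: Theo 417, Kwame 134, Fatima 439, Jonas 478, Aisha 440, Sven 282. Winner: Jonas.
The two methods disagree.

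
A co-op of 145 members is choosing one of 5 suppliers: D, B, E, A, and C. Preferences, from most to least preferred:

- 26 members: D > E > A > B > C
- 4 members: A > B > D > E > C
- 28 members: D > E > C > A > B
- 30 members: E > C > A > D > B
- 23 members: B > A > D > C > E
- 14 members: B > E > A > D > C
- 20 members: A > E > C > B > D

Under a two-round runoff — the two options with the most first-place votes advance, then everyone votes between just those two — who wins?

D

Round 1 first-place votes: D 54, B 37, E 30, A 24, C 0.
D and B advance.
Runoff: D is preferred to B by 84 voters; B by 61.
D wins the runoff.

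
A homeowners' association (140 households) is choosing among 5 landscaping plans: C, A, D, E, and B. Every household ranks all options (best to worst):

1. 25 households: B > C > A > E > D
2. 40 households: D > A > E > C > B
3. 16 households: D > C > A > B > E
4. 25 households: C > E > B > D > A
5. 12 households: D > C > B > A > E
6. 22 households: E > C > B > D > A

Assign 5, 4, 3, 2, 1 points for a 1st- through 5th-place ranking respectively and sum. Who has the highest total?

C

C: 25·4 + 40·2 + 16·4 + 25·5 + 12·4 + 22·4 = 505
A: 25·3 + 40·4 + 16·3 + 25·1 + 12·2 + 22·1 = 354
D: 25·1 + 40·5 + 16·5 + 25·2 + 12·5 + 22·2 = 459
E: 25·2 + 40·3 + 16·1 + 25·4 + 12·1 + 22·5 = 408
B: 25·5 + 40·1 + 16·2 + 25·3 + 12·3 + 22·3 = 374
C has the highest Borda score (505).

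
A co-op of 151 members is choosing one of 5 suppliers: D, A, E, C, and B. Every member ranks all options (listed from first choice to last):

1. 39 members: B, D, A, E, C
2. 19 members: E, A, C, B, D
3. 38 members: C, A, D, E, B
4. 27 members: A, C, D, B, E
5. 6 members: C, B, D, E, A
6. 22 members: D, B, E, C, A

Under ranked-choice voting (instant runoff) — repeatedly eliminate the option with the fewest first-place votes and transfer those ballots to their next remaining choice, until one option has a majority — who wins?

A

Round 1: D 22, A 27, E 19, C 44, B 39. Eliminate E.
Round 2: D 22, A 46, C 44, B 39. Eliminate D.
Round 3: A 46, C 44, B 61. Eliminate C.
Round 4: A 84, B 67. A has a majority.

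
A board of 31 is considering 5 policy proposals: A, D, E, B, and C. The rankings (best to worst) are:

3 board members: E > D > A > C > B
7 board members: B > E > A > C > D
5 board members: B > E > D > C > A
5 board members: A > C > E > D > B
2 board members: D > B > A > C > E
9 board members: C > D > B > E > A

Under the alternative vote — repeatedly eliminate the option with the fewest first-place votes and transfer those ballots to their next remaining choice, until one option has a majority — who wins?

C

Round 1: A 5, D 2, E 3, B 12, C 9. Eliminate D.
Round 2: A 5, E 3, B 14, C 9. Eliminate E.
Round 3: A 8, B 14, C 9. Eliminate A.
Round 4: B 14, C 17. C has a majority.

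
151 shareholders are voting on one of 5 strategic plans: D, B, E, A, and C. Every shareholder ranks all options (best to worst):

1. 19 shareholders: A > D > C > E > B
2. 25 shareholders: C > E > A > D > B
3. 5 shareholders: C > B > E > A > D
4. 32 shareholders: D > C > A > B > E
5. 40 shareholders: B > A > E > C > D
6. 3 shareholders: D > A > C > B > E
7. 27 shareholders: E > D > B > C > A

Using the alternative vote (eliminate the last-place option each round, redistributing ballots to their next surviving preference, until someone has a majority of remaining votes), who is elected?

D

Round 1: D 35, B 40, E 27, A 19, C 30. Eliminate A.
Round 2: D 54, B 40, E 27, C 30. Eliminate E.
Round 3: D 81, B 40, C 30. D has a majority.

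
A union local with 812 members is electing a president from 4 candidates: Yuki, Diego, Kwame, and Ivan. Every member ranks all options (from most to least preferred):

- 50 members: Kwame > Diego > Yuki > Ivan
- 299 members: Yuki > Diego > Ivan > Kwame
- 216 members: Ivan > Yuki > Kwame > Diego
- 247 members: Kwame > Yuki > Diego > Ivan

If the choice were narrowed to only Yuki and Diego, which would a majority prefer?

Yuki

Voters preferring Yuki to Diego: 762; preferring Diego to Yuki: 50.
Yuki wins the head-to-head.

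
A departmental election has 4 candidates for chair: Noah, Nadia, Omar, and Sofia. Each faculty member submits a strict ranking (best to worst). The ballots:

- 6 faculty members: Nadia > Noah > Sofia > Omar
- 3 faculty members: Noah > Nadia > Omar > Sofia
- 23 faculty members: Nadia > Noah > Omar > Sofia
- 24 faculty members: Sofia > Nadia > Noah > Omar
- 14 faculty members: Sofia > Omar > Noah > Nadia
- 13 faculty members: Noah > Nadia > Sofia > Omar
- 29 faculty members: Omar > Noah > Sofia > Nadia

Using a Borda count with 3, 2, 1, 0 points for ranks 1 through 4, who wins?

Noah: 6·2 + 3·3 + 23·2 + 24·1 + 14·1 + 13·3 + 29·2 = 202
Nadia: 6·3 + 3·2 + 23·3 + 24·2 + 14·0 + 13·2 + 29·0 = 167
Omar: 6·0 + 3·1 + 23·1 + 24·0 + 14·2 + 13·0 + 29·3 = 141
Sofia: 6·1 + 3·0 + 23·0 + 24·3 + 14·3 + 13·1 + 29·1 = 162
Noah has the highest Borda score (202).

Noah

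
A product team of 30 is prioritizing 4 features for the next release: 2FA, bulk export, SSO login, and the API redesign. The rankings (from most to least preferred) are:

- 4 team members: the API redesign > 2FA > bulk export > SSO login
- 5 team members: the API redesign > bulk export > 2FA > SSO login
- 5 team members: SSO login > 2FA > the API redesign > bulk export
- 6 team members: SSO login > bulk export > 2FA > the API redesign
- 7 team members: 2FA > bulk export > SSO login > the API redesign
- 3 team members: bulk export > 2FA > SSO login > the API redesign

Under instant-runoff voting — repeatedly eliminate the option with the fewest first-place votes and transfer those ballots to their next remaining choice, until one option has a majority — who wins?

2FA

Round 1: 2FA 7, bulk export 3, SSO login 11, the API redesign 9. Eliminate bulk export.
Round 2: 2FA 10, SSO login 11, the API redesign 9. Eliminate the API redesign.
Round 3: 2FA 19, SSO login 11. 2FA has a majority.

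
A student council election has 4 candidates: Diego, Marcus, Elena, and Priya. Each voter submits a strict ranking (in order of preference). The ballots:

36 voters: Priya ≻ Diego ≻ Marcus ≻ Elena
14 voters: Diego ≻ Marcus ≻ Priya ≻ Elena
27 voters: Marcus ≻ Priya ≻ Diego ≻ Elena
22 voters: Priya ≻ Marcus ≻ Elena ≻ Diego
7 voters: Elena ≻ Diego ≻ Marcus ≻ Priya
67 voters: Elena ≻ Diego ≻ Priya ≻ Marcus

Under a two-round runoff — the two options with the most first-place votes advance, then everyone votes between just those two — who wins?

Round 1 first-place votes: Diego 14, Marcus 27, Elena 74, Priya 58.
Elena and Priya advance.
Runoff: Elena is preferred to Priya by 74 voters; Priya by 99.
Priya wins the runoff.

Priya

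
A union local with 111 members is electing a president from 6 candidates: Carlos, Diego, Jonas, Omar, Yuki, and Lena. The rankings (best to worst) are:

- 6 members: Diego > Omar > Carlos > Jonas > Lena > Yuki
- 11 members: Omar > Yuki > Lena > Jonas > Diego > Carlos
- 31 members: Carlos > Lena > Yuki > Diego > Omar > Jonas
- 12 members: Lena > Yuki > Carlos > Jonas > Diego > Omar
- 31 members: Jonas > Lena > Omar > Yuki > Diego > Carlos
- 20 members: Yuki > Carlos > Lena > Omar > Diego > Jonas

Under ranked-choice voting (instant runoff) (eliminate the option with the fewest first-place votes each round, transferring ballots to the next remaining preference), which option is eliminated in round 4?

Jonas

Round 1: Carlos 31, Diego 6, Jonas 31, Omar 11, Yuki 20, Lena 12. Eliminate Diego.
Round 2: Carlos 31, Jonas 31, Omar 17, Yuki 20, Lena 12. Eliminate Lena.
Round 3: Carlos 31, Jonas 31, Omar 17, Yuki 32. Eliminate Omar.
Round 4: Carlos 37, Jonas 31, Yuki 43. Eliminate Jonas.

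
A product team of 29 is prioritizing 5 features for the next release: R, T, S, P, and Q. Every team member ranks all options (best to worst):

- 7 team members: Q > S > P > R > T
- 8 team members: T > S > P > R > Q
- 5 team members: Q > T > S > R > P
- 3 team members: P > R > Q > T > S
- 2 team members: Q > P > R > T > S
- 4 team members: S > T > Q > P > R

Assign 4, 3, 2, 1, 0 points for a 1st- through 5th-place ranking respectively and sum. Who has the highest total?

S

R: 7·1 + 8·1 + 5·1 + 3·3 + 2·2 + 4·0 = 33
T: 7·0 + 8·4 + 5·3 + 3·1 + 2·1 + 4·3 = 64
S: 7·3 + 8·3 + 5·2 + 3·0 + 2·0 + 4·4 = 71
P: 7·2 + 8·2 + 5·0 + 3·4 + 2·3 + 4·1 = 52
Q: 7·4 + 8·0 + 5·4 + 3·2 + 2·4 + 4·2 = 70
S has the highest Borda score (71).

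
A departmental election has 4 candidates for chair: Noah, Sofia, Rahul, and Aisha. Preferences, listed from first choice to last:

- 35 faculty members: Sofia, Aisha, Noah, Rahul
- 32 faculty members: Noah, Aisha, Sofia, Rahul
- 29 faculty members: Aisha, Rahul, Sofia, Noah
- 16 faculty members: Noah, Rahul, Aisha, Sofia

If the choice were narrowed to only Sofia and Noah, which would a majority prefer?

Voters preferring Sofia to Noah: 64; preferring Noah to Sofia: 48.
Sofia wins the head-to-head.

Sofia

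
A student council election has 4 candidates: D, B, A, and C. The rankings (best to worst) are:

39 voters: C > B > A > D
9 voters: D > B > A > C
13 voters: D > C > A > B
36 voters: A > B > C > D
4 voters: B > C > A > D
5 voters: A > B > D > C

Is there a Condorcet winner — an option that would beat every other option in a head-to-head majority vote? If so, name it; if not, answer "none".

Checking pairwise contests:
B beats D 84–22.
A beats B 54–52.
C beats A 56–50.
B beats C 54–52.
Every option loses at least one head-to-head, so there is no Condorcet winner.

none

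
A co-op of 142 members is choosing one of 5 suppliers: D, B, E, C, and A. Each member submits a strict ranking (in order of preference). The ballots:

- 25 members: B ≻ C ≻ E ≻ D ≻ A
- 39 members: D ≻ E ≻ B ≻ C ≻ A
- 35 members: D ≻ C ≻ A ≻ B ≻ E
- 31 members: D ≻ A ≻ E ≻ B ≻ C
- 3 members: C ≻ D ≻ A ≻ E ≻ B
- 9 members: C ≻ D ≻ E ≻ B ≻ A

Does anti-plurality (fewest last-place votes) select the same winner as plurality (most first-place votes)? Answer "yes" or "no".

yes

Anti-plurality — last-place votes: D 0, B 3, E 35, C 31, A 73. Winner: D.
Plurality — first-place votes: D 105, B 25, E 0, C 12, A 0. Winner: D.
The two methods agree.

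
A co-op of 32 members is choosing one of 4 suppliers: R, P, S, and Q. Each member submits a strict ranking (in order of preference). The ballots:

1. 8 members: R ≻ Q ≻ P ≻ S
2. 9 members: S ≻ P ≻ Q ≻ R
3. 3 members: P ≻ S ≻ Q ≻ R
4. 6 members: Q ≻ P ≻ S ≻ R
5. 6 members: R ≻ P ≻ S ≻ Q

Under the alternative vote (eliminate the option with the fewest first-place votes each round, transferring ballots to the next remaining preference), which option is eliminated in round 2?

Q

Round 1: R 14, P 3, S 9, Q 6. Eliminate P.
Round 2: R 14, S 12, Q 6. Eliminate Q.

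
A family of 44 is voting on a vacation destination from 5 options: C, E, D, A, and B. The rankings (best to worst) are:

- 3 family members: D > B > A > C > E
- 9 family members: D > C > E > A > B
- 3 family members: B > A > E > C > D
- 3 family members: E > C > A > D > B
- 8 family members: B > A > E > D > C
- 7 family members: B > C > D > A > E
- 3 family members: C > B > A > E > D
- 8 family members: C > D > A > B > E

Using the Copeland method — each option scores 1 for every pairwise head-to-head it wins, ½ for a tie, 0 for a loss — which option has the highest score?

C

C: beats E, D, A, and B → score 4.
E: loses to C, D, A, and B → score 0.
D: beats E, A, and B; loses to C → score 3.
A: beats E; loses to C, D, and B → score 1.
B: beats E and A; loses to C and D → score 2.
C has the best pairwise record.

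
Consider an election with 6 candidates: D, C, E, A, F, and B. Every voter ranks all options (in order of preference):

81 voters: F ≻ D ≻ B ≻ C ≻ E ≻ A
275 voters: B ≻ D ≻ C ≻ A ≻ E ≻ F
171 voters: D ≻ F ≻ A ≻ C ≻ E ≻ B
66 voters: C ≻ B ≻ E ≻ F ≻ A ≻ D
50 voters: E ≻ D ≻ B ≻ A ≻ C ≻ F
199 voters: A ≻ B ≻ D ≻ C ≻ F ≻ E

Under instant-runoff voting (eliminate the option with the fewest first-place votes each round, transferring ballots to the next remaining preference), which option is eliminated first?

E

Round 1: D 171, C 66, E 50, A 199, F 81, B 275. Eliminate E.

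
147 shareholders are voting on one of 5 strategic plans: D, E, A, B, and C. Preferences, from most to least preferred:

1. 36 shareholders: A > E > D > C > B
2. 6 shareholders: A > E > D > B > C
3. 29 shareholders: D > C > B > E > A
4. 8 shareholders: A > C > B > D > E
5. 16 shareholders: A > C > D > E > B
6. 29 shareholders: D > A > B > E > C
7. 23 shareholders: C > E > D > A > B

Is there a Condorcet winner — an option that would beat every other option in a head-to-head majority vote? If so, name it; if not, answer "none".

D vs E: 82–65 for D.
D vs A: 81–66 for D.
D vs B: 139–8 for D.
D vs C: 100–47 for D.
D beats every other option head-to-head.

D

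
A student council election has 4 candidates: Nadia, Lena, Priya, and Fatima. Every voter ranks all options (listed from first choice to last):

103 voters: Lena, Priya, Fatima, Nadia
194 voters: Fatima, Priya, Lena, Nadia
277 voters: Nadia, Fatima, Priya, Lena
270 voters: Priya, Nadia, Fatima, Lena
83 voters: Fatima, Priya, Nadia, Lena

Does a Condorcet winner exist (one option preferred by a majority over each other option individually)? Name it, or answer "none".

none

Checking pairwise contests:
Priya beats Nadia 650–277.
Nadia beats Lena 630–297.
Fatima beats Priya 554–373.
Nadia beats Fatima 547–380.
Every option loses at least one head-to-head, so there is no Condorcet winner.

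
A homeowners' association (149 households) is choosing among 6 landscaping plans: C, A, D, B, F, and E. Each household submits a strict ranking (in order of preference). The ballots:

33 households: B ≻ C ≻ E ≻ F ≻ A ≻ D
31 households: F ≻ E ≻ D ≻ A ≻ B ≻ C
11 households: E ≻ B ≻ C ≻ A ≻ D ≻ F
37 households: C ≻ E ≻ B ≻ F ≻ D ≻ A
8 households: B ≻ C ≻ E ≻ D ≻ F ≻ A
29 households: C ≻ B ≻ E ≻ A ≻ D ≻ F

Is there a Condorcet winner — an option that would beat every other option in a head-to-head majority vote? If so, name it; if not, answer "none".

Checking pairwise contests:
B beats C 83–66.
C beats A 118–31.
C beats D 118–31.
E beats B 79–70.
C beats F 118–31.
C beats E 107–42.
Every option loses at least one head-to-head, so there is no Condorcet winner.

none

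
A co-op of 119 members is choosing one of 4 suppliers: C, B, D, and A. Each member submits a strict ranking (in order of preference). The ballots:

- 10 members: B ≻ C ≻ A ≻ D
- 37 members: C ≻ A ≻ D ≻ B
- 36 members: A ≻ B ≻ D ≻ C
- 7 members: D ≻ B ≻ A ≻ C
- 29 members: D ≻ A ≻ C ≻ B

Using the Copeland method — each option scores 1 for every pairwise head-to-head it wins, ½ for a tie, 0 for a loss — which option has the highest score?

A

C: beats B; loses to D and A → score 1.
B: loses to C, D, and A → score 0.
D: beats C and B; loses to A → score 2.
A: beats C, B, and D → score 3.
A has the best pairwise record.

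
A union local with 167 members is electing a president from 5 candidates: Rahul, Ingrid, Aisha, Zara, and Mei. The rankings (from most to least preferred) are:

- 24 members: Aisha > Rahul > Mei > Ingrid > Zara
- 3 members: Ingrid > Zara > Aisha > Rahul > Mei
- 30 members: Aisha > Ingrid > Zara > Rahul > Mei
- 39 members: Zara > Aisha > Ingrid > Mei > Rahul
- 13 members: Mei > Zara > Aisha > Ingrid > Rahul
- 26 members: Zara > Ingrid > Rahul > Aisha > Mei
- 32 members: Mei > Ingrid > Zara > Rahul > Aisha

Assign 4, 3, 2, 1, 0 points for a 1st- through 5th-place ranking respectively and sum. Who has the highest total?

Zara

Rahul: 24·3 + 3·1 + 30·1 + 39·0 + 13·0 + 26·2 + 32·1 = 189
Ingrid: 24·1 + 3·4 + 30·3 + 39·2 + 13·1 + 26·3 + 32·3 = 391
Aisha: 24·4 + 3·2 + 30·4 + 39·3 + 13·2 + 26·1 + 32·0 = 391
Zara: 24·0 + 3·3 + 30·2 + 39·4 + 13·3 + 26·4 + 32·2 = 432
Mei: 24·2 + 3·0 + 30·0 + 39·1 + 13·4 + 26·0 + 32·4 = 267
Zara has the highest Borda score (432).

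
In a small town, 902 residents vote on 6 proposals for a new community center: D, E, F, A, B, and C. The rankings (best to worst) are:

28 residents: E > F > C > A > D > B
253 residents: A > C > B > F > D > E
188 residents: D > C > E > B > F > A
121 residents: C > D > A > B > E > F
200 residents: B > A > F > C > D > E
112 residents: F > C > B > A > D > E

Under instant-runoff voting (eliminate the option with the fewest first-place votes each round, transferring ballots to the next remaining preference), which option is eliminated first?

E

Round 1: D 188, E 28, F 112, A 253, B 200, C 121. Eliminate E.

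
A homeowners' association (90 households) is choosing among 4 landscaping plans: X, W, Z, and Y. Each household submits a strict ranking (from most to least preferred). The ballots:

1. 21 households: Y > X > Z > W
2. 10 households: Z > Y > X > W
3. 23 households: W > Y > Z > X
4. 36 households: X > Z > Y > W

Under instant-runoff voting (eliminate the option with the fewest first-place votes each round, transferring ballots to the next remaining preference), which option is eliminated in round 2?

Round 1: X 36, W 23, Z 10, Y 21. Eliminate Z.
Round 2: X 36, W 23, Y 31. Eliminate W.

W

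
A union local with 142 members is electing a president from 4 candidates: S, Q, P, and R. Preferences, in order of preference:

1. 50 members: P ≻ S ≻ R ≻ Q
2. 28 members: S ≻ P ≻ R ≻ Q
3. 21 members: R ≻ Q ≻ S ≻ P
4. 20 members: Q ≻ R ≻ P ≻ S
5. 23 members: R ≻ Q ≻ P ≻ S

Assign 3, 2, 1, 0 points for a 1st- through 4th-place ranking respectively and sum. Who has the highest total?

S: 50·2 + 28·3 + 21·1 + 20·0 + 23·0 = 205
Q: 50·0 + 28·0 + 21·2 + 20·3 + 23·2 = 148
P: 50·3 + 28·2 + 21·0 + 20·1 + 23·1 = 249
R: 50·1 + 28·1 + 21·3 + 20·2 + 23·3 = 250
R has the highest Borda score (250).

R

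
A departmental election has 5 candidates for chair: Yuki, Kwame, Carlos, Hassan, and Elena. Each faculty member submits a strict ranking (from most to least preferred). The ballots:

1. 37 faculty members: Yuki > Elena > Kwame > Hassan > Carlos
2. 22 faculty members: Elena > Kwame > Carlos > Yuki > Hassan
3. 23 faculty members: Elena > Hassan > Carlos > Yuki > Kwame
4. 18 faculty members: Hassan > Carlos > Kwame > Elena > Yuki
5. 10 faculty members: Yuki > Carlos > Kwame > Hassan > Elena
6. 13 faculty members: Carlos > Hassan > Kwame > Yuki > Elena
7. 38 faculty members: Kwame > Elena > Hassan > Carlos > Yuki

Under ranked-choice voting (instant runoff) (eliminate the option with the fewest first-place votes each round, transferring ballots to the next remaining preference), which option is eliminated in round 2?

Round 1: Yuki 47, Kwame 38, Carlos 13, Hassan 18, Elena 45. Eliminate Carlos.
Round 2: Yuki 47, Kwame 38, Hassan 31, Elena 45. Eliminate Hassan.

Hassan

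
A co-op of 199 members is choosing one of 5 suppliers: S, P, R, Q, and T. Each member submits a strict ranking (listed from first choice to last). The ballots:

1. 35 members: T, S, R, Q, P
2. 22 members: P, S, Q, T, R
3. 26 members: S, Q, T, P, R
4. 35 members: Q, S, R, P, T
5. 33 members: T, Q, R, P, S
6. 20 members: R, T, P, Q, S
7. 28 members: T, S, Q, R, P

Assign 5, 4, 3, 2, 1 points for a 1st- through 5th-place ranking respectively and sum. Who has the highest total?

S: 35·4 + 22·4 + 26·5 + 35·4 + 33·1 + 20·1 + 28·4 = 663
P: 35·1 + 22·5 + 26·2 + 35·2 + 33·2 + 20·3 + 28·1 = 421
R: 35·3 + 22·1 + 26·1 + 35·3 + 33·3 + 20·5 + 28·2 = 513
Q: 35·2 + 22·3 + 26·4 + 35·5 + 33·4 + 20·2 + 28·3 = 671
T: 35·5 + 22·2 + 26·3 + 35·1 + 33·5 + 20·4 + 28·5 = 717
T has the highest Borda score (717).

T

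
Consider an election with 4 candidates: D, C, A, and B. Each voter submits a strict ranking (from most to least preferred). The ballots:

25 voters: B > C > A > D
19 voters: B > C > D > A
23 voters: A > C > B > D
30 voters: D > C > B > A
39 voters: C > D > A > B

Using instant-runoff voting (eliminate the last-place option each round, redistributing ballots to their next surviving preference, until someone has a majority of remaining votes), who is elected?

C

Round 1: D 30, C 39, A 23, B 44. Eliminate A.
Round 2: D 30, C 62, B 44. Eliminate D.
Round 3: C 92, B 44. C has a majority.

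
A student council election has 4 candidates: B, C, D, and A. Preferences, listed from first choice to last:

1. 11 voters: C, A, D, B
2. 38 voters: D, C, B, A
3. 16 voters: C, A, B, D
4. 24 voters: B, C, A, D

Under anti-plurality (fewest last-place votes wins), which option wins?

Last-place votes: B 11, C 0, D 40, A 38.
C is ranked last by the fewest voters, so C wins.

C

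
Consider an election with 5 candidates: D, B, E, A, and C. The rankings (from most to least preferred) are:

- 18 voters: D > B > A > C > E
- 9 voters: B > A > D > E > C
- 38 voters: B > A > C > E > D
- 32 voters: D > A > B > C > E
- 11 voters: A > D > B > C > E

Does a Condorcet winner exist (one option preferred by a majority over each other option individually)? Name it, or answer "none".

Checking pairwise contests:
A beats D 58–50.
D beats B 61–47.
D beats E 70–38.
B beats A 65–43.
D beats C 70–38.
Every option loses at least one head-to-head, so there is no Condorcet winner.

none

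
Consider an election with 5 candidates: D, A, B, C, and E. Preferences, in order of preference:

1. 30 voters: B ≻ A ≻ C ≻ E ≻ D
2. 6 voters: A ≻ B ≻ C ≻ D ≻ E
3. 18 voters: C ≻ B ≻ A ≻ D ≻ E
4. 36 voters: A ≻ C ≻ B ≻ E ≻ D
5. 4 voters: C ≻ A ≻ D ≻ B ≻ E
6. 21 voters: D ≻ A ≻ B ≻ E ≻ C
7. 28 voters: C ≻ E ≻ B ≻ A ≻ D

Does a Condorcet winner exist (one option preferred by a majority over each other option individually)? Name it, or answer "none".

none

Checking pairwise contests:
A beats D 122–21.
B beats A 76–67.
C beats B 86–57.
A beats C 93–50.
A beats E 115–28.
Every option loses at least one head-to-head, so there is no Condorcet winner.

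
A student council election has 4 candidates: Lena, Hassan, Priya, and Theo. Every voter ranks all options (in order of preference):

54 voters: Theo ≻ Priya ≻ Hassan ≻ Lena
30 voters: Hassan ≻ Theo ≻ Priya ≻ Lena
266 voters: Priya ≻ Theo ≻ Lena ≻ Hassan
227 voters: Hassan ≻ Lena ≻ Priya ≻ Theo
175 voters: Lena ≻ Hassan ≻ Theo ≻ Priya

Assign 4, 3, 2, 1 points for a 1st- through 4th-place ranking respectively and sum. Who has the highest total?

Lena

Lena: 54·1 + 30·1 + 266·2 + 227·3 + 175·4 = 1997
Hassan: 54·2 + 30·4 + 266·1 + 227·4 + 175·3 = 1927
Priya: 54·3 + 30·2 + 266·4 + 227·2 + 175·1 = 1915
Theo: 54·4 + 30·3 + 266·3 + 227·1 + 175·2 = 1681
Lena has the highest Borda score (1997).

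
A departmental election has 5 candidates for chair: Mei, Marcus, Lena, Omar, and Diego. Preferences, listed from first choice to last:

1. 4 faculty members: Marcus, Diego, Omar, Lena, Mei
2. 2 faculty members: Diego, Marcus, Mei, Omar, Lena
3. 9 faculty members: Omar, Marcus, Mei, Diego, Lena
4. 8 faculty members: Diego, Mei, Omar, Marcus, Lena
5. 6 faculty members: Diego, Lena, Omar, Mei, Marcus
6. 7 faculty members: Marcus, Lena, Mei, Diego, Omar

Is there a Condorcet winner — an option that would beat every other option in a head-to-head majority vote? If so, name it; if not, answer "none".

Checking pairwise contests:
Marcus beats Mei 22–14.
Omar beats Marcus 23–13.
Mei beats Lena 19–17.
Diego beats Omar 27–9.
Marcus beats Diego 20–16.
Every option loses at least one head-to-head, so there is no Condorcet winner.

none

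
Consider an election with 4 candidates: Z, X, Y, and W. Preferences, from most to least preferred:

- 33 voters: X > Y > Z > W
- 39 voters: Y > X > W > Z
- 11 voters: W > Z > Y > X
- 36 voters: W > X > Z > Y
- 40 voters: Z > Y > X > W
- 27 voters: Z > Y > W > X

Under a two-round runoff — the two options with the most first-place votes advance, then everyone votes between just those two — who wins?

Z

Round 1 first-place votes: Z 67, X 33, Y 39, W 47.
Z and W advance.
Runoff: Z is preferred to W by 100 voters; W by 86.
Z wins the runoff.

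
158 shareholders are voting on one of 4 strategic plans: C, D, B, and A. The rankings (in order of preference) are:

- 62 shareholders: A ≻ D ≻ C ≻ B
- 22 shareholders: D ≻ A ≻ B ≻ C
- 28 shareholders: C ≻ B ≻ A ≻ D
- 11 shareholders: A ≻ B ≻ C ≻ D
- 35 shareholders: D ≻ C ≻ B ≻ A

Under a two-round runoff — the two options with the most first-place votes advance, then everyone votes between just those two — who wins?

A

Round 1 first-place votes: C 28, D 57, B 0, A 73.
A and D advance.
Runoff: A is preferred to D by 101 voters; D by 57.
A wins the runoff.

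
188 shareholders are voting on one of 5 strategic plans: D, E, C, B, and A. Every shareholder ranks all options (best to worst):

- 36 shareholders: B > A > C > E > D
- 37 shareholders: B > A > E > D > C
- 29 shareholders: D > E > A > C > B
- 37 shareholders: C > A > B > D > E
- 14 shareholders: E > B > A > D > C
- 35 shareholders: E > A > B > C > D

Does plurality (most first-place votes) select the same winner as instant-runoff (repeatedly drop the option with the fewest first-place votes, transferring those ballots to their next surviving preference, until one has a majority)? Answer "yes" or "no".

Plurality — first-place votes: D 29, E 49, C 37, B 73, A 0. Winner: B.
Instant-runoff — R1 D 29, E 49, C 37, B 73, A 0 (A out); R2 D 29, E 49, C 37, B 73 (D out); R3 E 78, C 37, B 73 (C out); R4 E 78, B 110 (B winner). Winner: B.
The two methods agree.

yes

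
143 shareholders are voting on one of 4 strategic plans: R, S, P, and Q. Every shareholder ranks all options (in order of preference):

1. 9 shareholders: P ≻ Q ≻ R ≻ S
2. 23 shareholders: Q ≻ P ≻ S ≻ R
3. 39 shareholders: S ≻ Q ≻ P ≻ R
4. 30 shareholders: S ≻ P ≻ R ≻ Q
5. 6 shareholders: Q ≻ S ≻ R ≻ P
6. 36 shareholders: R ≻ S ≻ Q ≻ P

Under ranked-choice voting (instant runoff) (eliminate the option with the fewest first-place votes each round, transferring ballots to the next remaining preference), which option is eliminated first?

Round 1: R 36, S 69, P 9, Q 29. Eliminate P.

P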